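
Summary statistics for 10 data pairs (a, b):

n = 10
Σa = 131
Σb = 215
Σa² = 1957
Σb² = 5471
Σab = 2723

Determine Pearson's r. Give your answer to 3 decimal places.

r = (nΣab − ΣaΣb) / √[(nΣa² − (Σa)²)(nΣb² − (Σb)²)]
Numerator: 10×2723 − 131×215 = -935
Denominator: √[(19570 − 17161)(54710 − 46225)] = √[2409 × 8485] = 4521.1022
r = -935 / 4521.1022 ≈ -0.207

-0.207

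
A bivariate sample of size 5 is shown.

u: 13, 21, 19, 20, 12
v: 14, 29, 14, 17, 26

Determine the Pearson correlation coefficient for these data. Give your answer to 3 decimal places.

0.076

n = 5, Σu = 85, Σv = 100, Σu² = 1515, Σv² = 2198, Σuv = 1709
nΣuv − ΣuΣv = 8545 − 8500 = 45
nΣu² − (Σu)² = 7575 − 7225 = 350; nΣv² − (Σv)² = 10990 − 10000 = 990
r = 45 / √(350 × 990) = 45 / 588.6425 ≈ 0.076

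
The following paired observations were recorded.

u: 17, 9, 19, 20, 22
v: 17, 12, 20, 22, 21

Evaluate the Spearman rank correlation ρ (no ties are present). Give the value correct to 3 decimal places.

0.900

Rank u: 2, 1, 3, 4, 5
Rank v: 2, 1, 3, 5, 4
d = rank(u) − rank(v): 0, 0, 0, -1, 1; Σd² = 2
ρ = 1 − 6Σd² / [n(n²−1)] = 1 − 6×2 / (5×24) = 1 − 12/120 ≈ 0.900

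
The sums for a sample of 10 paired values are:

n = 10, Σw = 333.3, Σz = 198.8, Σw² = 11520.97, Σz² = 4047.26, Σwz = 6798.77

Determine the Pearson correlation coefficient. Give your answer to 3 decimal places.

0.873

r = (nΣwz − ΣwΣz) / √[(nΣw² − (Σw)²)(nΣz² − (Σz)²)]
Numerator: 10×6798.77 − 333.3×198.8 = 1727.66
Denominator: √[(115209.7 − 111088.89)(40472.6 − 39521.44)] = √[4120.81 × 951.16] = 1979.7853
r = 1727.66 / 1979.7853 ≈ 0.873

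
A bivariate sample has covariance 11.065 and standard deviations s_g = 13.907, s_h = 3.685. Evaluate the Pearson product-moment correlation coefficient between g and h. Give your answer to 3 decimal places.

r = Cov(g,h) / (s_g · s_h) = 11.065 / (13.907 × 3.685)
  = 11.065 / 51.2473 ≈ 0.216

0.216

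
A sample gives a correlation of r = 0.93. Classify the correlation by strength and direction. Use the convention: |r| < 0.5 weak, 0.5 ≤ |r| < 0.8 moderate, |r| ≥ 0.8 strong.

r = 0.93 > 0 so the relationship is positive.
|r| = 0.93, which falls in the strong range.

strong positive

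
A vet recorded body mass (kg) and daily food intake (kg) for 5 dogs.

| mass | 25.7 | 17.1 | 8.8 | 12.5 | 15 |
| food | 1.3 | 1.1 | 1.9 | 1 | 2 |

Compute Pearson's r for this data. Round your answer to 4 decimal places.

n = 5, Σx = 79.1, Σy = 7.3, Σx² = 1411.59, Σy² = 11.51, Σxy = 111.44
nΣxy − ΣxΣy = 557.2 − 577.43 = -20.23
nΣx² − (Σx)² = 7057.95 − 6256.81 = 801.14; nΣy² − (Σy)² = 57.55 − 53.29 = 4.26
r = -20.23 / √(801.14 × 4.26) = -20.23 / 58.4197 ≈ -0.3463

-0.3463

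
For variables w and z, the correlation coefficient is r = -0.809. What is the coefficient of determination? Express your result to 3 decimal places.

r² = (-0.809)² = 0.654

0.654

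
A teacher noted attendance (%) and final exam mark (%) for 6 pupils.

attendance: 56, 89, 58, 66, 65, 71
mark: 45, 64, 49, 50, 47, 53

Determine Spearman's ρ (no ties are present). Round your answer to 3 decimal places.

0.943

Rank attendance: 1, 6, 2, 4, 3, 5
Rank mark: 1, 6, 3, 4, 2, 5
d = rank(attendance) − rank(mark): 0, 0, -1, 0, 1, 0; Σd² = 2
ρ = 1 − 6Σd² / [n(n²−1)] = 1 − 6×2 / (6×35) = 1 − 12/210 ≈ 0.943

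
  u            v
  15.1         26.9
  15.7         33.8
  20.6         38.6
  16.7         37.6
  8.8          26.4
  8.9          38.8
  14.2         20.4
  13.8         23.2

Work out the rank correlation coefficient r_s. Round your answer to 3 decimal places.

Rank u: 5, 6, 8, 7, 1, 2, 4, 3
Rank v: 4, 5, 7, 6, 3, 8, 1, 2
d = rank(u) − rank(v): 1, 1, 1, 1, -2, -6, 3, 1; Σd² = 54
ρ = 1 − 6Σd² / [n(n²−1)] = 1 − 6×54 / (8×63) = 1 − 324/504 ≈ 0.357

0.357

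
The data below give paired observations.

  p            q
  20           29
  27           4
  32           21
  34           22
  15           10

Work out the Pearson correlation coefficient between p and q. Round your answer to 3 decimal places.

0.175

n = 5, Σp = 128, Σq = 86, Σp² = 3534, Σq² = 1882, Σpq = 2258
nΣpq − ΣpΣq = 11290 − 11008 = 282
nΣp² − (Σp)² = 17670 − 16384 = 1286; nΣq² − (Σq)² = 9410 − 7396 = 2014
r = 282 / √(1286 × 2014) = 282 / 1609.3489 ≈ 0.175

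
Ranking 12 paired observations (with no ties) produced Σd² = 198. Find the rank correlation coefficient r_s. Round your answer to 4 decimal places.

ρ = 1 − 6Σd² / [n(n²−1)] = 1 − 6×198 / (12×143)
  = 1 − 1188/1716 = 1 − 0.69231 ≈ 0.3077

0.3077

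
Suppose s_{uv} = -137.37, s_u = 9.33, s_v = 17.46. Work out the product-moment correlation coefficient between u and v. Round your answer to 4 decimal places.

-0.8433

r = Cov(u,v) / (s_u · s_v) = -137.37 / (9.33 × 17.46)
  = -137.37 / 162.9018 ≈ -0.8433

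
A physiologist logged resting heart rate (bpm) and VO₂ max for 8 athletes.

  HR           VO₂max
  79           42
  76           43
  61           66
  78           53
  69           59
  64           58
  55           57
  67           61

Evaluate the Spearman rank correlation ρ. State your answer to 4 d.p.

-0.6667

Rank HR: 8, 6, 2, 7, 5, 3, 1, 4
Rank VO₂max: 1, 2, 8, 3, 6, 5, 4, 7
d = rank(HR) − rank(VO₂max): 7, 4, -6, 4, -1, -2, -3, -3; Σd² = 140
ρ = 1 − 6Σd² / [n(n²−1)] = 1 − 6×140 / (8×63) = 1 − 840/504 ≈ -0.6667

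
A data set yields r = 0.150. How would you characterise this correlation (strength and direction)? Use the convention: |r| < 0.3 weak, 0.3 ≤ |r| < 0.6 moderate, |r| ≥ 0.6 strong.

r = 0.150 > 0 so the relationship is positive.
|r| = 0.150, which falls in the weak range.

weak positive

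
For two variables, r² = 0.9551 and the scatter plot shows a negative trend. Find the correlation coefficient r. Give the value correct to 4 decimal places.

-0.9773

|r| = √0.9551 = 0.9773
The association is negative, so r = −0.9773.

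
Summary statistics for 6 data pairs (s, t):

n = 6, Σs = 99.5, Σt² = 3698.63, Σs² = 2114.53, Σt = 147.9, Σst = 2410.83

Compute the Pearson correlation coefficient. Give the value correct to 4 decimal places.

-0.2670

r = (nΣst − ΣsΣt) / √[(nΣs² − (Σs)²)(nΣt² − (Σt)²)]
Numerator: 6×2410.83 − 99.5×147.9 = -251.07
Denominator: √[(12687.18 − 9900.25)(22191.78 − 21874.41)] = √[2786.93 × 317.37] = 940.4722
r = -251.07 / 940.4722 ≈ -0.2670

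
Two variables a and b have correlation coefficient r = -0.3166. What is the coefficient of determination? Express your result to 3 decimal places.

r² = (-0.3166)² = 0.100

0.100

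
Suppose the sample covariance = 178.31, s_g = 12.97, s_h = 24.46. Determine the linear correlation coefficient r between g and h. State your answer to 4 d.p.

r = Cov(g,h) / (s_g · s_h) = 178.31 / (12.97 × 24.46)
  = 178.31 / 317.2462 ≈ 0.5621

0.5621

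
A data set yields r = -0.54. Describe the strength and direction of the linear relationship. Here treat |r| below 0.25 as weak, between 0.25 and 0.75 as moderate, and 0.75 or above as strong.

r = -0.54 < 0 so the relationship is negative.
|r| = 0.54, which falls in the moderate range.

moderate negative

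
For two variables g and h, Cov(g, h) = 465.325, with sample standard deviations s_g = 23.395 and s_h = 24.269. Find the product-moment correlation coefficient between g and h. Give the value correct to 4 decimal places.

0.8196

r = Cov(g,h) / (s_g · s_h) = 465.325 / (23.395 × 24.269)
  = 465.325 / 567.7733 ≈ 0.8196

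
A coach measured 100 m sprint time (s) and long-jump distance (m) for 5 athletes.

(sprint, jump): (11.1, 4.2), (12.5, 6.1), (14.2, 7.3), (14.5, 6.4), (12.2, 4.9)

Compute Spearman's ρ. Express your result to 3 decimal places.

Rank sprint: 1, 3, 4, 5, 2
Rank jump: 1, 3, 5, 4, 2
d = rank(sprint) − rank(jump): 0, 0, -1, 1, 0; Σd² = 2
ρ = 1 − 6Σd² / [n(n²−1)] = 1 − 6×2 / (5×24) = 1 − 12/120 ≈ 0.900

0.900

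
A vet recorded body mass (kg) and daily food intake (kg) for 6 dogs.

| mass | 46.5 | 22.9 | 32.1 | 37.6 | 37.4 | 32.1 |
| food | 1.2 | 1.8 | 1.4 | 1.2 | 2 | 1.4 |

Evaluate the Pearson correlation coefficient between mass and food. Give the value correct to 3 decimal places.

-0.472

n = 6, Σx = 208.6, Σy = 9, Σx² = 7560, Σy² = 14.04, Σxy = 306.82
nΣxy − ΣxΣy = 1840.92 − 1877.4 = -36.48
nΣx² − (Σx)² = 45360 − 43513.96 = 1846.04; nΣy² − (Σy)² = 84.24 − 81 = 3.24
r = -36.48 / √(1846.04 × 3.24) = -36.48 / 77.3380 ≈ -0.472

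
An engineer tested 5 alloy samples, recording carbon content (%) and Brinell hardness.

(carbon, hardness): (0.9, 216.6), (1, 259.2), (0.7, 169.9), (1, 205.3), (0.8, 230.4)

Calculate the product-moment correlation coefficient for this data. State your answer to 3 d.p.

n = 5, Σx = 4.4, Σy = 1081.4, Σx² = 3.94, Σy² = 238198.46, Σxy = 962.69
nΣxy − ΣxΣy = 4813.45 − 4758.16 = 55.29
nΣx² − (Σx)² = 19.7 − 19.36 = 0.34; nΣy² − (Σy)² = 1190992.3 − 1169425.96 = 21566.34
r = 55.29 / √(0.34 × 21566.34) = 55.29 / 85.6303 ≈ 0.646

0.646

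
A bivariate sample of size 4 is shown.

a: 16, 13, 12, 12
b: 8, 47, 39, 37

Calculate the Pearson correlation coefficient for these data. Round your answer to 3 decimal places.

-0.875

n = 4, Σa = 53, Σb = 131, Σa² = 713, Σb² = 5163, Σab = 1651
nΣab − ΣaΣb = 6604 − 6943 = -339
nΣa² − (Σa)² = 2852 − 2809 = 43; nΣb² − (Σb)² = 20652 − 17161 = 3491
r = -339 / √(43 × 3491) = -339 / 387.4442 ≈ -0.875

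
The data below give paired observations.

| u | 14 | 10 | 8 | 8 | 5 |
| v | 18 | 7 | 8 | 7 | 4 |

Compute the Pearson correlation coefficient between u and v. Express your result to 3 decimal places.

0.929

n = 5, Σu = 45, Σv = 44, Σu² = 449, Σv² = 502, Σuv = 462
nΣuv − ΣuΣv = 2310 − 1980 = 330
nΣu² − (Σu)² = 2245 − 2025 = 220; nΣv² − (Σv)² = 2510 − 1936 = 574
r = 330 / √(220 × 574) = 330 / 355.3590 ≈ 0.929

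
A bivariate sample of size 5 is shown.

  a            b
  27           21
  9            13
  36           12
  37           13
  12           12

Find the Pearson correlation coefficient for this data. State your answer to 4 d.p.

0.1131

n = 5, Σa = 121, Σb = 71, Σa² = 3619, Σb² = 1067, Σab = 1741
nΣab − ΣaΣb = 8705 − 8591 = 114
nΣa² − (Σa)² = 18095 − 14641 = 3454; nΣb² − (Σb)² = 5335 − 5041 = 294
r = 114 / √(3454 × 294) = 114 / 1007.7083 ≈ 0.1131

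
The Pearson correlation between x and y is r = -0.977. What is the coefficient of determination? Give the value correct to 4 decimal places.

0.9545

r² = (-0.977)² = 0.9545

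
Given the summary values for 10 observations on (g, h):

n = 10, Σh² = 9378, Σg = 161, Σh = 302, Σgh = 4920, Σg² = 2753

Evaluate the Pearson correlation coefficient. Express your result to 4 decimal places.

0.2839

r = (nΣgh − ΣgΣh) / √[(nΣg² − (Σg)²)(nΣh² − (Σh)²)]
Numerator: 10×4920 − 161×302 = 578
Denominator: √[(27530 − 25921)(93780 − 91204)] = √[1609 × 2576] = 2035.8743
r = 578 / 2035.8743 ≈ 0.2839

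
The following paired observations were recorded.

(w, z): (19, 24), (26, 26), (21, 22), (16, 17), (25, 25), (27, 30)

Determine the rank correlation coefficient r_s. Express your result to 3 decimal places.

0.943

Rank w: 2, 5, 3, 1, 4, 6
Rank z: 3, 5, 2, 1, 4, 6
d = rank(w) − rank(z): -1, 0, 1, 0, 0, 0; Σd² = 2
ρ = 1 − 6Σd² / [n(n²−1)] = 1 − 6×2 / (6×35) = 1 − 12/210 ≈ 0.943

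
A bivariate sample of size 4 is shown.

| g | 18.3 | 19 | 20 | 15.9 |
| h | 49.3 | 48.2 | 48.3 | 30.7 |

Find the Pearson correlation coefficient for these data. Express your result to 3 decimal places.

n = 4, Σg = 73.2, Σh = 176.5, Σg² = 1348.7, Σh² = 8029.11, Σgh = 3272.12
nΣgh − ΣgΣh = 13088.48 − 12919.8 = 168.68
nΣg² − (Σg)² = 5394.8 − 5358.24 = 36.56; nΣh² − (Σh)² = 32116.44 − 31152.25 = 964.19
r = 168.68 / √(36.56 × 964.19) = 168.68 / 187.7519 ≈ 0.898

0.898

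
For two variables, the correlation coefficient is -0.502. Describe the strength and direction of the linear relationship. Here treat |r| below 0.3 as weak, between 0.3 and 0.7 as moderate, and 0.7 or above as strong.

r = -0.502 < 0 so the relationship is negative.
|r| = 0.502, which falls in the moderate range.

moderate negative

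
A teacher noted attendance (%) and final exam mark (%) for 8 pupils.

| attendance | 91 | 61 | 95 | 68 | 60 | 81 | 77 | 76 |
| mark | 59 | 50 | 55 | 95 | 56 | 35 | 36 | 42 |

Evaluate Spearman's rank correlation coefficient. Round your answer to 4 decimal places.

-0.1667

Rank attendance: 7, 2, 8, 3, 1, 6, 5, 4
Rank mark: 7, 4, 5, 8, 6, 1, 2, 3
d = rank(attendance) − rank(mark): 0, -2, 3, -5, -5, 5, 3, 1; Σd² = 98
ρ = 1 − 6Σd² / [n(n²−1)] = 1 − 6×98 / (8×63) = 1 − 588/504 ≈ -0.1667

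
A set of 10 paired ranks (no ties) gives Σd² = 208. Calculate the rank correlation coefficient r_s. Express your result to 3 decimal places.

-0.261

ρ = 1 − 6Σd² / [n(n²−1)] = 1 − 6×208 / (10×99)
  = 1 − 1248/990 = 1 − 1.2606 ≈ -0.261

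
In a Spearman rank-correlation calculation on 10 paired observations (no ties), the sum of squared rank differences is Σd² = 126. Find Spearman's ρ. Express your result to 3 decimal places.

ρ = 1 − 6Σd² / [n(n²−1)] = 1 − 6×126 / (10×99)
  = 1 − 756/990 = 1 − 0.7636 ≈ 0.236

0.236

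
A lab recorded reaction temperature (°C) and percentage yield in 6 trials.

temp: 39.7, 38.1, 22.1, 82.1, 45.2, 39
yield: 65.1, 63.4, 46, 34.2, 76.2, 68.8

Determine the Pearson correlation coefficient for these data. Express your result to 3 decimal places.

-0.471

n = 6, Σx = 266.2, Σy = 353.7, Σx² = 13820.56, Σy² = 22083.09, Σxy = 14951.87
nΣxy − ΣxΣy = 89711.22 − 94154.94 = -4443.72
nΣx² − (Σx)² = 82923.36 − 70862.44 = 12060.92; nΣy² − (Σy)² = 132498.54 − 125103.69 = 7394.85
r = -4443.72 / √(12060.92 × 7394.85) = -4443.72 / 9443.9766 ≈ -0.471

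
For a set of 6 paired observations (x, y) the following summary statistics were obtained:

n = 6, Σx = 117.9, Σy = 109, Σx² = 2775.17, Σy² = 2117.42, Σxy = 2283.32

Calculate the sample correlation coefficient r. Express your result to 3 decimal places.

r = (nΣxy − ΣxΣy) / √[(nΣx² − (Σx)²)(nΣy² − (Σy)²)]
Numerator: 6×2283.32 − 117.9×109 = 848.82
Denominator: √[(16651.02 − 13900.41)(12704.52 − 11881)] = √[2750.61 × 823.52] = 1505.0523
r = 848.82 / 1505.0523 ≈ 0.564

0.564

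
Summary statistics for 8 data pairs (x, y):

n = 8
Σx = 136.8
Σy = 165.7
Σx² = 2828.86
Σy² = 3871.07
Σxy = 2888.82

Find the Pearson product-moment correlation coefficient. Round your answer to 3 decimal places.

0.119

r = (nΣxy − ΣxΣy) / √[(nΣx² − (Σx)²)(nΣy² − (Σy)²)]
Numerator: 8×2888.82 − 136.8×165.7 = 442.8
Denominator: √[(22630.88 − 18714.24)(30968.56 − 27456.49)] = √[3916.64 × 3512.07] = 3708.8427
r = 442.8 / 3708.8427 ≈ 0.119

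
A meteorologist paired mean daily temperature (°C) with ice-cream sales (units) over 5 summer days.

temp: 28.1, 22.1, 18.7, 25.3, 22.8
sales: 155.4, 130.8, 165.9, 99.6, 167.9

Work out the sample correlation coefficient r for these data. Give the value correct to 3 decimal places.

-0.321

n = 5, Σx = 117, Σy = 719.6, Σx² = 2787.64, Σy² = 106891.18, Σxy = 16707.75
nΣxy − ΣxΣy = 83538.75 − 84193.2 = -654.45
nΣx² − (Σx)² = 13938.2 − 13689 = 249.2; nΣy² − (Σy)² = 534455.9 − 517824.16 = 16631.74
r = -654.45 / √(249.2 × 16631.74) = -654.45 / 2035.8363 ≈ -0.321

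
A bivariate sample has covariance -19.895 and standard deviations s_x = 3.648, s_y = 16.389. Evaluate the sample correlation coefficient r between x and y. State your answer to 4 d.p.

-0.3328

r = Cov(x,y) / (s_x · s_y) = -19.895 / (3.648 × 16.389)
  = -19.895 / 59.7871 ≈ -0.3328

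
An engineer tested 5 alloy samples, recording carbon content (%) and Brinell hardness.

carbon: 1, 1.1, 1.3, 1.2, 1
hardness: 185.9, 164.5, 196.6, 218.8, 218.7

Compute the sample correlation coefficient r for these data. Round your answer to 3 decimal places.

n = 5, Σx = 5.6, Σy = 984.5, Σx² = 6.34, Σy² = 195973.75, Σxy = 1103.69
nΣxy − ΣxΣy = 5518.45 − 5513.2 = 5.25
nΣx² − (Σx)² = 31.7 − 31.36 = 0.34; nΣy² − (Σy)² = 979868.75 − 969240.25 = 10628.5
r = 5.25 / √(0.34 × 10628.5) = 5.25 / 60.1140 ≈ 0.087

0.087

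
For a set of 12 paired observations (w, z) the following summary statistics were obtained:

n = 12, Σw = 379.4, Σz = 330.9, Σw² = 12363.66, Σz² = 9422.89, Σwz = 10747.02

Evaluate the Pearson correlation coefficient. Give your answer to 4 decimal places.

0.8600

r = (nΣwz − ΣwΣz) / √[(nΣw² − (Σw)²)(nΣz² − (Σz)²)]
Numerator: 12×10747.02 − 379.4×330.9 = 3420.78
Denominator: √[(148363.92 − 143944.36)(113074.68 − 109494.81)] = √[4419.56 × 3579.87] = 3977.6187
r = 3420.78 / 3977.6187 ≈ 0.8600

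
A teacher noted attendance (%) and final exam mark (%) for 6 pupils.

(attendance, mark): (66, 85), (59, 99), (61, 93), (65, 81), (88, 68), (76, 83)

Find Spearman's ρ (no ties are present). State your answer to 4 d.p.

-0.8286

Rank attendance: 4, 1, 2, 3, 6, 5
Rank mark: 4, 6, 5, 2, 1, 3
d = rank(attendance) − rank(mark): 0, -5, -3, 1, 5, 2; Σd² = 64
ρ = 1 − 6Σd² / [n(n²−1)] = 1 − 6×64 / (6×35) = 1 − 384/210 ≈ -0.8286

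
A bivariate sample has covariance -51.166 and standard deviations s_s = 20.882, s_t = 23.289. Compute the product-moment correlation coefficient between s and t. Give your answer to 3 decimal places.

r = Cov(s,t) / (s_s · s_t) = -51.166 / (20.882 × 23.289)
  = -51.166 / 486.3209 ≈ -0.105

-0.105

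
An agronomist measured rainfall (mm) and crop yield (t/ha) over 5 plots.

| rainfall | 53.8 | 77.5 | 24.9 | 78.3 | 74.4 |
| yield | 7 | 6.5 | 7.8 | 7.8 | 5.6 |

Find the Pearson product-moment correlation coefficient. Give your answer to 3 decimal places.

n = 5, Σx = 308.9, Σy = 34.7, Σx² = 21186.95, Σy² = 244.29, Σxy = 2101.95
nΣxy − ΣxΣy = 10509.75 − 10718.83 = -209.08
nΣx² − (Σx)² = 105934.75 − 95419.21 = 10515.54; nΣy² − (Σy)² = 1221.45 − 1204.09 = 17.36
r = -209.08 / √(10515.54 × 17.36) = -209.08 / 427.2584 ≈ -0.489

-0.489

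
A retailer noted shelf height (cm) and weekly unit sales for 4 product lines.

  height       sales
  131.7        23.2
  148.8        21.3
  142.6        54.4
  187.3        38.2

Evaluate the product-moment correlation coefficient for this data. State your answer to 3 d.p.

n = 4, Σx = 610.4, Σy = 137.1, Σx² = 94902.38, Σy² = 5410.53, Σxy = 21137.18
nΣxy − ΣxΣy = 84548.72 − 83685.84 = 862.88
nΣx² − (Σx)² = 379609.52 − 372588.16 = 7021.36; nΣy² − (Σy)² = 21642.12 − 18796.41 = 2845.71
r = 862.88 / √(7021.36 × 2845.71) = 862.88 / 4469.9837 ≈ 0.193

0.193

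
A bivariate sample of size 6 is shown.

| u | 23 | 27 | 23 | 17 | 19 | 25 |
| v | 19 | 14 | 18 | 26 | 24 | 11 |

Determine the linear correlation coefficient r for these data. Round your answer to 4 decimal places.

n = 6, Σu = 134, Σv = 112, Σu² = 3062, Σv² = 2254, Σuv = 2402
nΣuv − ΣuΣv = 14412 − 15008 = -596
nΣu² − (Σu)² = 18372 − 17956 = 416; nΣv² − (Σv)² = 13524 − 12544 = 980
r = -596 / √(416 × 980) = -596 / 638.4982 ≈ -0.9334

-0.9334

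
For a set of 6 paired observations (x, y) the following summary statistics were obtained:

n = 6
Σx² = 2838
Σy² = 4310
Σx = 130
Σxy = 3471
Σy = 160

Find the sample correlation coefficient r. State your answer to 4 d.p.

r = (nΣxy − ΣxΣy) / √[(nΣx² − (Σx)²)(nΣy² − (Σy)²)]
Numerator: 6×3471 − 130×160 = 26
Denominator: √[(17028 − 16900)(25860 − 25600)] = √[128 × 260] = 182.4281
r = 26 / 182.4281 ≈ 0.1425

0.1425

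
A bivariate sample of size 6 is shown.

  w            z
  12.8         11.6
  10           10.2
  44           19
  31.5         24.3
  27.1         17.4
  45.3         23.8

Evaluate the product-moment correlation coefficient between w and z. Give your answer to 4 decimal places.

0.8491

n = 6, Σw = 170.7, Σz = 106.3, Σw² = 5978.59, Σz² = 2059.29, Σwz = 3401.61
nΣwz − ΣwΣz = 20409.66 − 18145.41 = 2264.25
nΣw² − (Σw)² = 35871.54 − 29138.49 = 6733.05; nΣz² − (Σz)² = 12355.74 − 11299.69 = 1056.05
r = 2264.25 / √(6733.05 × 1056.05) = 2264.25 / 2666.5404 ≈ 0.8491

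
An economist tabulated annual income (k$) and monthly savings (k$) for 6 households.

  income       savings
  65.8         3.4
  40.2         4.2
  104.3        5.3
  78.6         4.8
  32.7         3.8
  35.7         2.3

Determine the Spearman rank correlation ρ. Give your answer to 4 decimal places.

0.7143

Rank income: 4, 3, 6, 5, 1, 2
Rank savings: 2, 4, 6, 5, 3, 1
d = rank(income) − rank(savings): 2, -1, 0, 0, -2, 1; Σd² = 10
ρ = 1 − 6Σd² / [n(n²−1)] = 1 − 6×10 / (6×35) = 1 − 60/210 ≈ 0.7143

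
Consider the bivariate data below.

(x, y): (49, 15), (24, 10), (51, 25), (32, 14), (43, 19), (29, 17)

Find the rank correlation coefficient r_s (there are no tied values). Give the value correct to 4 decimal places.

Rank x: 5, 1, 6, 3, 4, 2
Rank y: 3, 1, 6, 2, 5, 4
d = rank(x) − rank(y): 2, 0, 0, 1, -1, -2; Σd² = 10
ρ = 1 − 6Σd² / [n(n²−1)] = 1 − 6×10 / (6×35) = 1 − 60/210 ≈ 0.7143

0.7143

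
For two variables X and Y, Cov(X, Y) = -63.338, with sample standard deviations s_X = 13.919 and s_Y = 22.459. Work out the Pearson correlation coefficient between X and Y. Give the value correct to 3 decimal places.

-0.203

r = Cov(X,Y) / (s_X · s_Y) = -63.338 / (13.919 × 22.459)
  = -63.338 / 312.6068 ≈ -0.203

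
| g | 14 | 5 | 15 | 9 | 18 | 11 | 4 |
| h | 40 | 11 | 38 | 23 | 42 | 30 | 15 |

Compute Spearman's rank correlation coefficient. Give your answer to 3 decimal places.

Rank g: 5, 2, 6, 3, 7, 4, 1
Rank h: 6, 1, 5, 3, 7, 4, 2
d = rank(g) − rank(h): -1, 1, 1, 0, 0, 0, -1; Σd² = 4
ρ = 1 − 6Σd² / [n(n²−1)] = 1 − 6×4 / (7×48) = 1 − 24/336 ≈ 0.929

0.929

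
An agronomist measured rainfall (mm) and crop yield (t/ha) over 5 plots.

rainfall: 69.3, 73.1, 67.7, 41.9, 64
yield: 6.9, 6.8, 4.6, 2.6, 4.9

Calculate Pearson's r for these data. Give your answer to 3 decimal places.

n = 5, Σx = 316, Σy = 25.8, Σx² = 20581, Σy² = 145.78, Σxy = 1709.21
nΣxy − ΣxΣy = 8546.05 − 8152.8 = 393.25
nΣx² − (Σx)² = 102905 − 99856 = 3049; nΣy² − (Σy)² = 728.9 − 665.64 = 63.26
r = 393.25 / √(3049 × 63.26) = 393.25 / 439.1808 ≈ 0.895

0.895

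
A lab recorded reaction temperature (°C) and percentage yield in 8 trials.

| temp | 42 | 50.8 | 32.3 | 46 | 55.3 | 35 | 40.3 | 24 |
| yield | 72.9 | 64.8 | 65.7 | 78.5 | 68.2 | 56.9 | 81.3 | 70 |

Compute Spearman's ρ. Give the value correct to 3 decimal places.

Rank temp: 5, 7, 2, 6, 8, 3, 4, 1
Rank yield: 6, 2, 3, 7, 4, 1, 8, 5
d = rank(temp) − rank(yield): -1, 5, -1, -1, 4, 2, -4, -4; Σd² = 80
ρ = 1 − 6Σd² / [n(n²−1)] = 1 − 6×80 / (8×63) = 1 − 480/504 ≈ 0.048

0.048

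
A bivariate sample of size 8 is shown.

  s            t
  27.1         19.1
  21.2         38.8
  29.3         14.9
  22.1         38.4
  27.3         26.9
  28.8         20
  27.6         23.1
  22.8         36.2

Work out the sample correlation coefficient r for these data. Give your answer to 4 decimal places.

n = 8, Σs = 206.2, Σt = 217.4, Σs² = 5387.08, Σt² = 6534.48, Σst = 5398.67
nΣst − ΣsΣt = 43189.36 − 44827.88 = -1638.52
nΣs² − (Σs)² = 43096.64 − 42518.44 = 578.2; nΣt² − (Σt)² = 52275.84 − 47262.76 = 5013.08
r = -1638.52 / √(578.2 × 5013.08) = -1638.52 / 1702.5166 ≈ -0.9624

-0.9624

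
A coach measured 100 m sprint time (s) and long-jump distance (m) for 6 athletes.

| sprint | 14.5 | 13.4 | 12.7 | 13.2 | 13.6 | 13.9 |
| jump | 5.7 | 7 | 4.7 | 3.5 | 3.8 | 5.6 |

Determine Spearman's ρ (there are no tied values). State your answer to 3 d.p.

0.429

Rank sprint: 6, 3, 1, 2, 4, 5
Rank jump: 5, 6, 3, 1, 2, 4
d = rank(sprint) − rank(jump): 1, -3, -2, 1, 2, 1; Σd² = 20
ρ = 1 − 6Σd² / [n(n²−1)] = 1 − 6×20 / (6×35) = 1 − 120/210 ≈ 0.429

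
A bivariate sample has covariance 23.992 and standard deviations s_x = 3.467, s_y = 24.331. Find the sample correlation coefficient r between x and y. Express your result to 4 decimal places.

0.2844

r = Cov(x,y) / (s_x · s_y) = 23.992 / (3.467 × 24.331)
  = 23.992 / 84.3556 ≈ 0.2844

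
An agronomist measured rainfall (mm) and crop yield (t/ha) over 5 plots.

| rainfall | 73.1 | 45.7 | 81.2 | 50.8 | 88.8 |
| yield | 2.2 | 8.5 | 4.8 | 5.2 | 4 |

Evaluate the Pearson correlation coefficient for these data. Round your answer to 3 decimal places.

-0.687

n = 5, Σx = 339.6, Σy = 24.7, Σx² = 24491.62, Σy² = 143.17, Σxy = 1558.39
nΣxy − ΣxΣy = 7791.95 − 8388.12 = -596.17
nΣx² − (Σx)² = 122458.1 − 115328.16 = 7129.94; nΣy² − (Σy)² = 715.85 − 610.09 = 105.76
r = -596.17 / √(7129.94 × 105.76) = -596.17 / 868.3677 ≈ -0.687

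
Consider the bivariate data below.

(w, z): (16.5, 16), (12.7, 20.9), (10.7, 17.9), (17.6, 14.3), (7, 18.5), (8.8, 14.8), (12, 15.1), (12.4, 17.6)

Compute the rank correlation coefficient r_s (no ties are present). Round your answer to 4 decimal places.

-0.2857

Rank w: 7, 6, 3, 8, 1, 2, 4, 5
Rank z: 4, 8, 6, 1, 7, 2, 3, 5
d = rank(w) − rank(z): 3, -2, -3, 7, -6, 0, 1, 0; Σd² = 108
ρ = 1 − 6Σd² / [n(n²−1)] = 1 − 6×108 / (8×63) = 1 − 648/504 ≈ -0.2857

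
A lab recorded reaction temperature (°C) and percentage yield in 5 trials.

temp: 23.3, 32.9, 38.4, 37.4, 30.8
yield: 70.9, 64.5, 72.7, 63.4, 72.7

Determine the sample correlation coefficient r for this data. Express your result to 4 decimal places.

n = 5, Σx = 162.8, Σy = 344.2, Σx² = 5447.26, Σy² = 23777.2, Σxy = 11176.02
nΣxy − ΣxΣy = 55880.1 − 56035.76 = -155.66
nΣx² − (Σx)² = 27236.3 − 26503.84 = 732.46; nΣy² − (Σy)² = 118886 − 118473.64 = 412.36
r = -155.66 / √(732.46 × 412.36) = -155.66 / 549.5791 ≈ -0.2832

-0.2832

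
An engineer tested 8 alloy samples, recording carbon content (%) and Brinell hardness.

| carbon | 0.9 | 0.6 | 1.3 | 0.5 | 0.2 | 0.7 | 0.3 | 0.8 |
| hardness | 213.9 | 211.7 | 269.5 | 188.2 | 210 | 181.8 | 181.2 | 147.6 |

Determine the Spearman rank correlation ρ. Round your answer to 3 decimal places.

0.405

Rank carbon: 7, 4, 8, 3, 1, 5, 2, 6
Rank hardness: 7, 6, 8, 4, 5, 3, 2, 1
d = rank(carbon) − rank(hardness): 0, -2, 0, -1, -4, 2, 0, 5; Σd² = 50
ρ = 1 − 6Σd² / [n(n²−1)] = 1 − 6×50 / (8×63) = 1 − 300/504 ≈ 0.405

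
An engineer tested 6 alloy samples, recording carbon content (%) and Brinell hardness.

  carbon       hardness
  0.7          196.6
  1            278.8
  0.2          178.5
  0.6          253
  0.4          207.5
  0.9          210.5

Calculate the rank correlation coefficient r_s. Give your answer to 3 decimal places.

0.714

Rank carbon: 4, 6, 1, 3, 2, 5
Rank hardness: 2, 6, 1, 5, 3, 4
d = rank(carbon) − rank(hardness): 2, 0, 0, -2, -1, 1; Σd² = 10
ρ = 1 − 6Σd² / [n(n²−1)] = 1 − 6×10 / (6×35) = 1 − 60/210 ≈ 0.714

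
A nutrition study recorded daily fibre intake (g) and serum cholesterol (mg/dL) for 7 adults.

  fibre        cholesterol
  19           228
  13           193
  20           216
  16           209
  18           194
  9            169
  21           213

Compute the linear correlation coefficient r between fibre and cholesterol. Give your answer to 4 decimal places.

n = 7, Σx = 116, Σy = 1422, Σx² = 2032, Σy² = 291136, Σxy = 23991
nΣxy − ΣxΣy = 167937 − 164952 = 2985
nΣx² − (Σx)² = 14224 − 13456 = 768; nΣy² − (Σy)² = 2037952 − 2022084 = 15868
r = 2985 / √(768 × 15868) = 2985 / 3490.9345 ≈ 0.8551

0.8551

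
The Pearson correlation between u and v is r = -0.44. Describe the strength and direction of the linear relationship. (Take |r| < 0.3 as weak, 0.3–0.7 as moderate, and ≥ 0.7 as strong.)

moderate negative

r = -0.44 < 0 so the relationship is negative.
|r| = 0.44, which falls in the moderate range.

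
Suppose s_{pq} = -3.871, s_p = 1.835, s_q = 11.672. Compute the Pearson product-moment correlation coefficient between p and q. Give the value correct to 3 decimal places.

r = Cov(p,q) / (s_p · s_q) = -3.871 / (1.835 × 11.672)
  = -3.871 / 21.4181 ≈ -0.181

-0.181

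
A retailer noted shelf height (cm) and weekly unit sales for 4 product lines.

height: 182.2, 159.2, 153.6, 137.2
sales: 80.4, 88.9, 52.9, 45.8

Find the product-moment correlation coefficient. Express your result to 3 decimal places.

0.732

n = 4, Σx = 632.2, Σy = 268, Σx² = 100958.28, Σy² = 19263.42, Σxy = 43210.96
nΣxy − ΣxΣy = 172843.84 − 169429.6 = 3414.24
nΣx² − (Σx)² = 403833.12 − 399676.84 = 4156.28; nΣy² − (Σy)² = 77053.68 − 71824 = 5229.68
r = 3414.24 / √(4156.28 × 5229.68) = 3414.24 / 4662.1899 ≈ 0.732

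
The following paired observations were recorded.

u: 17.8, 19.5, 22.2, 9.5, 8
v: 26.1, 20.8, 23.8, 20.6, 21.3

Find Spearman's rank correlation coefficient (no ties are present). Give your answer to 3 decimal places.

0.300

Rank u: 3, 4, 5, 2, 1
Rank v: 5, 2, 4, 1, 3
d = rank(u) − rank(v): -2, 2, 1, 1, -2; Σd² = 14
ρ = 1 − 6Σd² / [n(n²−1)] = 1 − 6×14 / (5×24) = 1 − 84/120 ≈ 0.300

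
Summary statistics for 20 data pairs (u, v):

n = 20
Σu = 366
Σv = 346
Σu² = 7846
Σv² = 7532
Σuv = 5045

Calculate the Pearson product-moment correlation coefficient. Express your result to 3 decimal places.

-0.966

r = (nΣuv − ΣuΣv) / √[(nΣu² − (Σu)²)(nΣv² − (Σv)²)]
Numerator: 20×5045 − 366×346 = -25736
Denominator: √[(156920 − 133956)(150640 − 119716)] = √[22964 × 30924] = 26648.4284
r = -25736 / 26648.4284 ≈ -0.966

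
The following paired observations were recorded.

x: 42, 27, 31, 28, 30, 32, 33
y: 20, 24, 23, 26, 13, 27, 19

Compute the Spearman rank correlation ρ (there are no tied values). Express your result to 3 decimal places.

-0.286

Rank x: 7, 1, 4, 2, 3, 5, 6
Rank y: 3, 5, 4, 6, 1, 7, 2
d = rank(x) − rank(y): 4, -4, 0, -4, 2, -2, 4; Σd² = 72
ρ = 1 − 6Σd² / [n(n²−1)] = 1 − 6×72 / (7×48) = 1 − 432/336 ≈ -0.286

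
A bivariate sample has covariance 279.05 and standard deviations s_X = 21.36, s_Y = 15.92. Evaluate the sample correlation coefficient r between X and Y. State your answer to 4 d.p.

r = Cov(X,Y) / (s_X · s_Y) = 279.05 / (21.36 × 15.92)
  = 279.05 / 340.0512 ≈ 0.8206

0.8206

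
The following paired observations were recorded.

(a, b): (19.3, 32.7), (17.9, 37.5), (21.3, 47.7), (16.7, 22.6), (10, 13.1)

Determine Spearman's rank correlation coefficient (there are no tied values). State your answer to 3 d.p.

0.900

Rank a: 4, 3, 5, 2, 1
Rank b: 3, 4, 5, 2, 1
d = rank(a) − rank(b): 1, -1, 0, 0, 0; Σd² = 2
ρ = 1 − 6Σd² / [n(n²−1)] = 1 − 6×2 / (5×24) = 1 − 12/120 ≈ 0.900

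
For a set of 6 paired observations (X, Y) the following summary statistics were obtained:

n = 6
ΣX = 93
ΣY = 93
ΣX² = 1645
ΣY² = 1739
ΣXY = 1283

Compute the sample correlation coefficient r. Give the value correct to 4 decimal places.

-0.6442

r = (nΣXY − ΣXΣY) / √[(nΣX² − (ΣX)²)(nΣY² − (ΣY)²)]
Numerator: 6×1283 − 93×93 = -951
Denominator: √[(9870 − 8649)(10434 − 8649)] = √[1221 × 1785] = 1476.3079
r = -951 / 1476.3079 ≈ -0.6442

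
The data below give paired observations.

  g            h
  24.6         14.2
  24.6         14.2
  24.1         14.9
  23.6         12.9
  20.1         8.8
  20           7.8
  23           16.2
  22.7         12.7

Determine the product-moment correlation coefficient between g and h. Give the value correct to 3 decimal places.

0.874

n = 8, Σg = 182.7, Σh = 101.7, Σg² = 4196.39, Σh² = 1353.71, Σgh = 2355.94
nΣgh − ΣgΣh = 18847.52 − 18580.59 = 266.93
nΣg² − (Σg)² = 33571.12 − 33379.29 = 191.83; nΣh² − (Σh)² = 10829.68 − 10342.89 = 486.79
r = 266.93 / √(191.83 × 486.79) = 266.93 / 305.5829 ≈ 0.874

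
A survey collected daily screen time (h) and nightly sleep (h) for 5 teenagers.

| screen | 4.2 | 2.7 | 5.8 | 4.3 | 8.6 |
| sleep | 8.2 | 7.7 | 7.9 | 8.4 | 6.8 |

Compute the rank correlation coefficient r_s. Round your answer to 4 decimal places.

Rank screen: 2, 1, 4, 3, 5
Rank sleep: 4, 2, 3, 5, 1
d = rank(screen) − rank(sleep): -2, -1, 1, -2, 4; Σd² = 26
ρ = 1 − 6Σd² / [n(n²−1)] = 1 − 6×26 / (5×24) = 1 − 156/120 ≈ -0.3000

-0.3000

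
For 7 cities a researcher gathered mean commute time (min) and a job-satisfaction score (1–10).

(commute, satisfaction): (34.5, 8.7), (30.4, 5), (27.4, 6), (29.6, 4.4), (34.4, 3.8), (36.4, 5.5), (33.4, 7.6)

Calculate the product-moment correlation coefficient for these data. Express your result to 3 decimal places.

n = 7, Σx = 226.1, Σy = 41, Σx² = 7365.21, Σy² = 258.5, Σxy = 1331.55
nΣxy − ΣxΣy = 9320.85 − 9270.1 = 50.75
nΣx² − (Σx)² = 51556.47 − 51121.21 = 435.26; nΣy² − (Σy)² = 1809.5 − 1681 = 128.5
r = 50.75 / √(435.26 × 128.5) = 50.75 / 236.4972 ≈ 0.215

0.215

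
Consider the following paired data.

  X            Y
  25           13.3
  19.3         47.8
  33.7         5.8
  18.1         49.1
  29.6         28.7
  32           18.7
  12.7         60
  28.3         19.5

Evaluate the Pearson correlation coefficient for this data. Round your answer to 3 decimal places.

-0.913

n = 8, ΣX = 198.7, ΣY = 242.9, ΣX² = 5323.13, ΣY² = 10059.81, ΣXY = 5100.98
nΣXY − ΣXΣY = 40807.84 − 48264.23 = -7456.39
nΣX² − (ΣX)² = 42585.04 − 39481.69 = 3103.35; nΣY² − (ΣY)² = 80478.48 − 59000.41 = 21478.07
r = -7456.39 / √(3103.35 × 21478.07) = -7456.39 / 8164.1882 ≈ -0.913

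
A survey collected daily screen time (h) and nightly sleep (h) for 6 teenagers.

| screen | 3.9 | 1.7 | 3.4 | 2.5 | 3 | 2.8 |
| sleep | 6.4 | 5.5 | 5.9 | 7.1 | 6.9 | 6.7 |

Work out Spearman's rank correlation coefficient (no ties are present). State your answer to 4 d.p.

-0.0286

Rank screen: 6, 1, 5, 2, 4, 3
Rank sleep: 3, 1, 2, 6, 5, 4
d = rank(screen) − rank(sleep): 3, 0, 3, -4, -1, -1; Σd² = 36
ρ = 1 − 6Σd² / [n(n²−1)] = 1 − 6×36 / (6×35) = 1 − 216/210 ≈ -0.0286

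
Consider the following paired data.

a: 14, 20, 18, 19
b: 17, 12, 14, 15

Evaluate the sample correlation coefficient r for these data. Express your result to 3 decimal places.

-0.883

n = 4, Σa = 71, Σb = 58, Σa² = 1281, Σb² = 854, Σab = 1015
nΣab − ΣaΣb = 4060 − 4118 = -58
nΣa² − (Σa)² = 5124 − 5041 = 83; nΣb² − (Σb)² = 3416 − 3364 = 52
r = -58 / √(83 × 52) = -58 / 65.6963 ≈ -0.883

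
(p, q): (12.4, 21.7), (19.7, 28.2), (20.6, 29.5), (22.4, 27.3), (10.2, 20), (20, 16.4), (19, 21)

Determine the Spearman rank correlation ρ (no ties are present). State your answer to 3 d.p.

0.464

Rank p: 2, 4, 6, 7, 1, 5, 3
Rank q: 4, 6, 7, 5, 2, 1, 3
d = rank(p) − rank(q): -2, -2, -1, 2, -1, 4, 0; Σd² = 30
ρ = 1 − 6Σd² / [n(n²−1)] = 1 − 6×30 / (7×48) = 1 − 180/336 ≈ 0.464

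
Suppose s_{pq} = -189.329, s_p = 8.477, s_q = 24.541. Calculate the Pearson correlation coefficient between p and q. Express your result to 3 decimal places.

-0.910

r = Cov(p,q) / (s_p · s_q) = -189.329 / (8.477 × 24.541)
  = -189.329 / 208.0341 ≈ -0.910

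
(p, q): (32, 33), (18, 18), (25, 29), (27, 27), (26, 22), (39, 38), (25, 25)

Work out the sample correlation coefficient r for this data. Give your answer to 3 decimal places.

n = 7, Σp = 192, Σq = 192, Σp² = 5524, Σq² = 5536, Σpq = 5513
nΣpq − ΣpΣq = 38591 − 36864 = 1727
nΣp² − (Σp)² = 38668 − 36864 = 1804; nΣq² − (Σq)² = 38752 − 36864 = 1888
r = 1727 / √(1804 × 1888) = 1727 / 1845.5221 ≈ 0.936

0.936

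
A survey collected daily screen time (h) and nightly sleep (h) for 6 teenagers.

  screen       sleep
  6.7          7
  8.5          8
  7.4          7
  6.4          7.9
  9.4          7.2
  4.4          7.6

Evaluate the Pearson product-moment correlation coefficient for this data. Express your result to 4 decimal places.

n = 6, Σx = 42.8, Σy = 44.7, Σx² = 320.58, Σy² = 334.01, Σxy = 318.38
nΣxy − ΣxΣy = 1910.28 − 1913.16 = -2.88
nΣx² − (Σx)² = 1923.48 − 1831.84 = 91.64; nΣy² − (Σy)² = 2004.06 − 1998.09 = 5.97
r = -2.88 / √(91.64 × 5.97) = -2.88 / 23.3900 ≈ -0.1231

-0.1231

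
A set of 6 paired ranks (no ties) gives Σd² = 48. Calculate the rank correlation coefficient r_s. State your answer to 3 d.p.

ρ = 1 − 6Σd² / [n(n²−1)] = 1 − 6×48 / (6×35)
  = 1 − 288/210 = 1 − 1.3714 ≈ -0.371

-0.371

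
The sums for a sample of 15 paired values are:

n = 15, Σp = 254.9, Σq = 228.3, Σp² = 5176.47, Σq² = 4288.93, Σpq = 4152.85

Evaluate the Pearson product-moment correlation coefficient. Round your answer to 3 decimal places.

0.329

r = (nΣpq − ΣpΣq) / √[(nΣp² − (Σp)²)(nΣq² − (Σq)²)]
Numerator: 15×4152.85 − 254.9×228.3 = 4099.08
Denominator: √[(77647.05 − 64974.01)(64333.95 − 52120.89)] = √[12673.04 × 12213.06] = 12440.9243
r = 4099.08 / 12440.9243 ≈ 0.329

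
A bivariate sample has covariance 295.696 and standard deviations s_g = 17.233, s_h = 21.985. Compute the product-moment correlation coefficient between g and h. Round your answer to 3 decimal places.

r = Cov(g,h) / (s_g · s_h) = 295.696 / (17.233 × 21.985)
  = 295.696 / 378.8675 ≈ 0.780

0.780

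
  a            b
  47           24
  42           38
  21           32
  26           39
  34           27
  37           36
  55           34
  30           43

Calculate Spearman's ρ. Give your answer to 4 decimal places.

Rank a: 7, 6, 1, 2, 4, 5, 8, 3
Rank b: 1, 6, 3, 7, 2, 5, 4, 8
d = rank(a) − rank(b): 6, 0, -2, -5, 2, 0, 4, -5; Σd² = 110
ρ = 1 − 6Σd² / [n(n²−1)] = 1 − 6×110 / (8×63) = 1 − 660/504 ≈ -0.3095

-0.3095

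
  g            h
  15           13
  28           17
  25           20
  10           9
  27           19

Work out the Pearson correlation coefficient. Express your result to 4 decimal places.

n = 5, Σg = 105, Σh = 78, Σg² = 2463, Σh² = 1300, Σgh = 1774
nΣgh − ΣgΣh = 8870 − 8190 = 680
nΣg² − (Σg)² = 12315 − 11025 = 1290; nΣh² − (Σh)² = 6500 − 6084 = 416
r = 680 / √(1290 × 416) = 680 / 732.5572 ≈ 0.9283

0.9283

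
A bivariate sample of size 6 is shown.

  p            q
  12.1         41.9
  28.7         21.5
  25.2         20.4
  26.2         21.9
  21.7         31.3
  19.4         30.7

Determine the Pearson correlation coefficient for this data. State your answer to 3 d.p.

-0.961

n = 6, Σp = 133.3, Σq = 167.7, Σp² = 3138.83, Σq² = 5035.81, Σpq = 3486.69
nΣpq − ΣpΣq = 20920.14 − 22354.41 = -1434.27
nΣp² − (Σp)² = 18832.98 − 17768.89 = 1064.09; nΣq² − (Σq)² = 30214.86 − 28123.29 = 2091.57
r = -1434.27 / √(1064.09 × 2091.57) = -1434.27 / 1491.8508 ≈ -0.961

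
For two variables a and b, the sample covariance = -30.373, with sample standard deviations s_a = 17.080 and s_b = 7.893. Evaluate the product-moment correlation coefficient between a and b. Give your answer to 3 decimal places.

r = Cov(a,b) / (s_a · s_b) = -30.373 / (17.080 × 7.893)
  = -30.373 / 134.8124 ≈ -0.225

-0.225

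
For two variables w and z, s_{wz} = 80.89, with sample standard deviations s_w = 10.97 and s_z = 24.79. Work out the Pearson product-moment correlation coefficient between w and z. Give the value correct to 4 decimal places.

0.2974

r = Cov(w,z) / (s_w · s_z) = 80.89 / (10.97 × 24.79)
  = 80.89 / 271.9463 ≈ 0.2974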